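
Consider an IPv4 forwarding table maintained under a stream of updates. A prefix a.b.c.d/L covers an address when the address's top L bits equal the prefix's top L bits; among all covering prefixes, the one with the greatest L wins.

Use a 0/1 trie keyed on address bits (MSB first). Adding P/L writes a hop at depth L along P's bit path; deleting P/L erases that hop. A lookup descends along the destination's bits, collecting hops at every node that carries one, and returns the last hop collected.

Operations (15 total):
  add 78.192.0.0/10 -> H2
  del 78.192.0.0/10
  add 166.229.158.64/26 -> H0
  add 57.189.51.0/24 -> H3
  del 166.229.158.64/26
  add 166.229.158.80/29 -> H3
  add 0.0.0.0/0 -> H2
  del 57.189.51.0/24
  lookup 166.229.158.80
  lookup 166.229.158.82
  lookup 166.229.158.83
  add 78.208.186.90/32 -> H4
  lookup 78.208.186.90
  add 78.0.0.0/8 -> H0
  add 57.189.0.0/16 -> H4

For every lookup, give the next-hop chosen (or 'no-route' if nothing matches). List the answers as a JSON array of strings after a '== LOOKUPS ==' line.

Apply in order:
  + 78.192.0.0/10 (H2) depth=10
  del 78.192.0.0/10 (clear depth 10)
  + 166.229.158.64/26 (H0) depth=26
  + 57.189.51.0/24 (H3) depth=24
  del 166.229.158.64/26 (clear depth 26)
  + 166.229.158.80/29 (H3) depth=29
  + 0.0.0.0/0 (H2) depth=0
  del 57.189.51.0/24 (clear depth 24)
  lookup 166.229.158.80: bits 10100110111001011001111001010 walk d0:H2→d1:-→d2:-→d3:-→d4:-→d5:-→d6:-→d7:-→d8:-→d9:-→d10:-→d11:-→d12:-→d13:-→d14:-→d15:-→d16:-→d17:-→d18:-→d19:-→d20:-→d21:-→d22:-→d23:-→d24:-→d25:-→d26:-→d27:-→d28:-→d29:H3 -> H3
  lookup 166.229.158.82: bits 10100110111001011001111001010 walk d0:H2→d1:-→d2:-→d3:-→d4:-→d5:-→d6:-→d7:-→d8:-→d9:-→d10:-→d11:-→d12:-→d13:-→d14:-→d15:-→d16:-→d17:-→d18:-→d19:-→d20:-→d21:-→d22:-→d23:-→d24:-→d25:-→d26:-→d27:-→d28:-→d29:H3 -> H3
  lookup 166.229.158.83: bits 10100110111001011001111001010 walk d0:H2→d1:-→d2:-→d3:-→d4:-→d5:-→d6:-→d7:-→d8:-→d9:-→d10:-→d11:-→d12:-→d13:-→d14:-→d15:-→d16:-→d17:-→d18:-→d19:-→d20:-→d21:-→d22:-→d23:-→d24:-→d25:-→d26:-→d27:-→d28:-→d29:H3 -> H3
  + 78.208.186.90/32 (H4) depth=32
  lookup 78.208.186.90: bits 01001110110100001011101001011010 walk d0:H2→d1:-→d2:-→d3:-→d4:-→d5:-→d6:-→d7:-→d8:-→d9:-→d10:-→d11:-→d12:-→d13:-→d14:-→d15:-→d16:-→d17:-→d18:-→d19:-→d20:-→d21:-→d22:-→d23:-→d24:-→d25:-→d26:-→d27:-→d28:-→d29:-→d30:-→d31:-→d32:H4 -> H4
  + 78.0.0.0/8 (H0) depth=8
  + 57.189.0.0/16 (H4) depth=16

== LOOKUPS ==
["H3","H3","H3","H4"]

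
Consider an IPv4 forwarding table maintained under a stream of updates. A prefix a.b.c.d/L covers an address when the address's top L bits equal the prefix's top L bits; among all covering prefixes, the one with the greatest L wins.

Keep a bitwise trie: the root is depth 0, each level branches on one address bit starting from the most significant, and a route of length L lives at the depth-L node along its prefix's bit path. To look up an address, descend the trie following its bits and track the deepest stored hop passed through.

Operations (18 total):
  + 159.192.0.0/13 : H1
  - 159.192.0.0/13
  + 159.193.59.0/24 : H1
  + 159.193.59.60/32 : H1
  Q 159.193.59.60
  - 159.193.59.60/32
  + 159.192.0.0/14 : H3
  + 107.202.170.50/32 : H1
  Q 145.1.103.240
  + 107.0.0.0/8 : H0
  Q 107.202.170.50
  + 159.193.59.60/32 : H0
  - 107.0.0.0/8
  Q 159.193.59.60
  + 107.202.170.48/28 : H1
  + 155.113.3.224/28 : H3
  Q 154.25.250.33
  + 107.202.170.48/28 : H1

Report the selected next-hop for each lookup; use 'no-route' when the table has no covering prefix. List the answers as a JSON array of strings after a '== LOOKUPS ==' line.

Trace:
  add 159.192.0.0/13 -> H1 at depth 13
  del 159.192.0.0/13 (clear depth 13)
  add 159.193.59.0/24 -> H1 at depth 24
  add 159.193.59.60/32 -> H1 at depth 32
  Q 159.193.59.60: descend 10011111110000010011101100111100 ; hops seen [H1,H1] ; pick H1
  del 159.193.59.60/32 (clear depth 32)
  add 159.192.0.0/14 -> H3 at depth 14
  add 107.202.170.50/32 -> H1 at depth 32
  Q 145.1.103.240: descend 1001 ; hops seen [∅] ; pick no-route
  add 107.0.0.0/8 -> H0 at depth 8
  Q 107.202.170.50: descend 01101011110010101010101000110010 ; hops seen [H0,H1] ; pick H1
  add 159.193.59.60/32 -> H0 at depth 32
  del 107.0.0.0/8 (clear depth 8)
  Q 159.193.59.60: descend 10011111110000010011101100111100 ; hops seen [H3,H1,H0] ; pick H0
  add 107.202.170.48/28 -> H1 at depth 28
  add 155.113.3.224/28 -> H3 at depth 28
  Q 154.25.250.33: descend 1001101 ; hops seen [∅] ; pick no-route
  add 107.202.170.48/28 -> H1 at depth 28

== LOOKUPS ==
["H1","no-route","H1","H0","no-route"]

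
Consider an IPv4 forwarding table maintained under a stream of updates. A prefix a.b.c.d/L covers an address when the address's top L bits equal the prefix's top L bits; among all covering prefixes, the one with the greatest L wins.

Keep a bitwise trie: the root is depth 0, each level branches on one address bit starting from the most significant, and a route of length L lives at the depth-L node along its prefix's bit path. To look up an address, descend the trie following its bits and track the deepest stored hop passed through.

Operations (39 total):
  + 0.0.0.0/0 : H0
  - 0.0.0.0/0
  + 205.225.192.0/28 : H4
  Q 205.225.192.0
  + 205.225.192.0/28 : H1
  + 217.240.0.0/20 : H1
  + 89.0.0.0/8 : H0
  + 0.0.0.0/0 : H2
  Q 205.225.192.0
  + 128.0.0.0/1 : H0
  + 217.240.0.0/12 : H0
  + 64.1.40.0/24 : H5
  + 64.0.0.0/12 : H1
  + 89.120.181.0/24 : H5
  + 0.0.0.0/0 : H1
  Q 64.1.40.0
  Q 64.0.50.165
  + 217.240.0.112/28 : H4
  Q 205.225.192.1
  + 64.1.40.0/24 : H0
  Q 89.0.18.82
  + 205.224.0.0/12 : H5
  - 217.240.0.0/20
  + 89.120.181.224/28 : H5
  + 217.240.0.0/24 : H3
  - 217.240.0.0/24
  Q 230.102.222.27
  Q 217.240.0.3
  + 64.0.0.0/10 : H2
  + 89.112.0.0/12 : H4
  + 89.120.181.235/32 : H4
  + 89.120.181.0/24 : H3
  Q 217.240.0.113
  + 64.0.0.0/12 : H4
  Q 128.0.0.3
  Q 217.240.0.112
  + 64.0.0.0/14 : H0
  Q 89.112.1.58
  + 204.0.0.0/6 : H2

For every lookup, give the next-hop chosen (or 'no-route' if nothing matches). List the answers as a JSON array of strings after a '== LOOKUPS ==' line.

Process each operation:
  add 0.0.0.0/0 -> H0 at depth 0
  del 0.0.0.0/0 (clear depth 0)
  add 205.225.192.0/28 -> H4 at depth 28
  ? 205.225.192.0  path d0:-→d1:-→d2:-→d3:-→d4:-→d5:-→d6:-→d7:-→d8:-→d9:-→d10:-→d11:-→d12:-→d13:-→d14:-→d15:-→d16:-→d17:-→d18:-→d19:-→d20:-→d21:-→d22:-→d23:-→d24:-→d25:-→d26:-→d27:-→d28:H4  best=H4
  add 205.225.192.0/28 -> H1 at depth 28
  add 217.240.0.0/20 -> H1 at depth 20
  add 89.0.0.0/8 -> H0 at depth 8
  add 0.0.0.0/0 -> H2 at depth 0
  ? 205.225.192.0  path d0:H2→d1:-→d2:-→d3:-→d4:-→d5:-→d6:-→d7:-→d8:-→d9:-→d10:-→d11:-→d12:-→d13:-→d14:-→d15:-→d16:-→d17:-→d18:-→d19:-→d20:-→d21:-→d22:-→d23:-→d24:-→d25:-→d26:-→d27:-→d28:H1  best=H1
  add 128.0.0.0/1 -> H0 at depth 1
  add 217.240.0.0/12 -> H0 at depth 12
  add 64.1.40.0/24 -> H5 at depth 24
  add 64.0.0.0/12 -> H1 at depth 12
  add 89.120.181.0/24 -> H5 at depth 24
  add 0.0.0.0/0 -> H1 at depth 0
  ? 64.1.40.0  path d0:H1→d1:-→d2:-→d3:-→d4:-→d5:-→d6:-→d7:-→d8:-→d9:-→d10:-→d11:-→d12:H1→d13:-→d14:-→d15:-→d16:-→d17:-→d18:-→d19:-→d20:-→d21:-→d22:-→d23:-→d24:H5  best=H5
  ? 64.0.50.165  path d0:H1→d1:-→d2:-→d3:-→d4:-→d5:-→d6:-→d7:-→d8:-→d9:-→d10:-→d11:-→d12:H1→d13:-→d14:-→d15:-  best=H1
  add 217.240.0.112/28 -> H4 at depth 28
  ? 205.225.192.1  path d0:H1→d1:H0→d2:-→d3:-→d4:-→d5:-→d6:-→d7:-→d8:-→d9:-→d10:-→d11:-→d12:-→d13:-→d14:-→d15:-→d16:-→d17:-→d18:-→d19:-→d20:-→d21:-→d22:-→d23:-→d24:-→d25:-→d26:-→d27:-→d28:H1  best=H1
  add 64.1.40.0/24 -> H0 at depth 24
  ? 89.0.18.82  path d0:H1→d1:-→d2:-→d3:-→d4:-→d5:-→d6:-→d7:-→d8:H0→d9:-  best=H0
  add 205.224.0.0/12 -> H5 at depth 12
  del 217.240.0.0/20 (clear depth 20)
  add 89.120.181.224/28 -> H5 at depth 28
  add 217.240.0.0/24 -> H3 at depth 24
  del 217.240.0.0/24 (clear depth 24)
  ? 230.102.222.27  path d0:H1→d1:H0→d2:-  best=H0
  ? 217.240.0.3  path d0:H1→d1:H0→d2:-→d3:-→d4:-→d5:-→d6:-→d7:-→d8:-→d9:-→d10:-→d11:-→d12:H0→d13:-→d14:-→d15:-→d16:-→d17:-→d18:-→d19:-→d20:-→d21:-→d22:-→d23:-→d24:-→d25:-  best=H0
  add 64.0.0.0/10 -> H2 at depth 10
  add 89.112.0.0/12 -> H4 at depth 12
  add 89.120.181.235/32 -> H4 at depth 32
  add 89.120.181.0/24 -> H3 at depth 24
  ? 217.240.0.113  path d0:H1→d1:H0→d2:-→d3:-→d4:-→d5:-→d6:-→d7:-→d8:-→d9:-→d10:-→d11:-→d12:H0→d13:-→d14:-→d15:-→d16:-→d17:-→d18:-→d19:-→d20:-→d21:-→d22:-→d23:-→d24:-→d25:-→d26:-→d27:-→d28:H4  best=H4
  add 64.0.0.0/12 -> H4 at depth 12
  ? 128.0.0.3  path d0:H1→d1:H0  best=H0
  ? 217.240.0.112  path d0:H1→d1:H0→d2:-→d3:-→d4:-→d5:-→d6:-→d7:-→d8:-→d9:-→d10:-→d11:-→d12:H0→d13:-→d14:-→d15:-→d16:-→d17:-→d18:-→d19:-→d20:-→d21:-→d22:-→d23:-→d24:-→d25:-→d26:-→d27:-→d28:H4  best=H4
  add 64.0.0.0/14 -> H0 at depth 14
  ? 89.112.1.58  path d0:H1→d1:-→d2:-→d3:-→d4:-→d5:-→d6:-→d7:-→d8:H0→d9:-→d10:-→d11:-→d12:H4  best=H4
  add 204.0.0.0/6 -> H2 at depth 6

== LOOKUPS ==
["H4","H1","H5","H1","H1","H0","H0","H0","H4","H0","H4","H4"]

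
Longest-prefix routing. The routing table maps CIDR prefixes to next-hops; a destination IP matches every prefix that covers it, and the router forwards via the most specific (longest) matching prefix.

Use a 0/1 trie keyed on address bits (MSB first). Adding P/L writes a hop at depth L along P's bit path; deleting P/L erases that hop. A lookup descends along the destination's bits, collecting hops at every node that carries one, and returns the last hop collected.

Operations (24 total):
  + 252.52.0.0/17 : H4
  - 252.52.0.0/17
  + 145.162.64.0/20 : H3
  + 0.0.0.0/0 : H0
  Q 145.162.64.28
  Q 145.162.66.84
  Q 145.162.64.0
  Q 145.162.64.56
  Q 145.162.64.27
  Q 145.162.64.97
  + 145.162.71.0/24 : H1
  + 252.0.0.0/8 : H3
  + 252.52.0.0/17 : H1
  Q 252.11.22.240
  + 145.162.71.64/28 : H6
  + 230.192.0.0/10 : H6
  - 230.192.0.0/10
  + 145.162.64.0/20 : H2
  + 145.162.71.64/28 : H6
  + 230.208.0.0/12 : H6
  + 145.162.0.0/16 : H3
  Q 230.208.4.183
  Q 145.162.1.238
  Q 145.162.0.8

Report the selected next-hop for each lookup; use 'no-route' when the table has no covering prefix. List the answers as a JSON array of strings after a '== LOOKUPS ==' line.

Process each operation:
  add 252.52.0.0/17 -> H4 at depth 17
  del 252.52.0.0/17 (clear depth 17)
  add 145.162.64.0/20 -> H3 at depth 20
  add 0.0.0.0/0 -> H0 at depth 0
  Q 145.162.64.28: descend 10010001101000100100 ; hops seen [H0,H3] ; pick H3
  Q 145.162.66.84: descend 10010001101000100100 ; hops seen [H0,H3] ; pick H3
  Q 145.162.64.0: descend 10010001101000100100 ; hops seen [H0,H3] ; pick H3
  Q 145.162.64.56: descend 10010001101000100100 ; hops seen [H0,H3] ; pick H3
  Q 145.162.64.27: descend 10010001101000100100 ; hops seen [H0,H3] ; pick H3
  Q 145.162.64.97: descend 10010001101000100100 ; hops seen [H0,H3] ; pick H3
  add 145.162.71.0/24 -> H1 at depth 24
  add 252.0.0.0/8 -> H3 at depth 8
  add 252.52.0.0/17 -> H1 at depth 17
  Q 252.11.22.240: descend 1111110000 ; hops seen [H0,H3] ; pick H3
  add 145.162.71.64/28 -> H6 at depth 28
  add 230.192.0.0/10 -> H6 at depth 10
  del 230.192.0.0/10 (clear depth 10)
  add 145.162.64.0/20 -> H2 at depth 20
  add 145.162.71.64/28 -> H6 at depth 28
  add 230.208.0.0/12 -> H6 at depth 12
  add 145.162.0.0/16 -> H3 at depth 16
  Q 230.208.4.183: descend 111001101101 ; hops seen [H0,H6] ; pick H6
  Q 145.162.1.238: descend 10010001101000100 ; hops seen [H0,H3] ; pick H3
  Q 145.162.0.8: descend 10010001101000100 ; hops seen [H0,H3] ; pick H3

== LOOKUPS ==
["H3","H3","H3","H3","H3","H3","H3","H6","H3","H3"]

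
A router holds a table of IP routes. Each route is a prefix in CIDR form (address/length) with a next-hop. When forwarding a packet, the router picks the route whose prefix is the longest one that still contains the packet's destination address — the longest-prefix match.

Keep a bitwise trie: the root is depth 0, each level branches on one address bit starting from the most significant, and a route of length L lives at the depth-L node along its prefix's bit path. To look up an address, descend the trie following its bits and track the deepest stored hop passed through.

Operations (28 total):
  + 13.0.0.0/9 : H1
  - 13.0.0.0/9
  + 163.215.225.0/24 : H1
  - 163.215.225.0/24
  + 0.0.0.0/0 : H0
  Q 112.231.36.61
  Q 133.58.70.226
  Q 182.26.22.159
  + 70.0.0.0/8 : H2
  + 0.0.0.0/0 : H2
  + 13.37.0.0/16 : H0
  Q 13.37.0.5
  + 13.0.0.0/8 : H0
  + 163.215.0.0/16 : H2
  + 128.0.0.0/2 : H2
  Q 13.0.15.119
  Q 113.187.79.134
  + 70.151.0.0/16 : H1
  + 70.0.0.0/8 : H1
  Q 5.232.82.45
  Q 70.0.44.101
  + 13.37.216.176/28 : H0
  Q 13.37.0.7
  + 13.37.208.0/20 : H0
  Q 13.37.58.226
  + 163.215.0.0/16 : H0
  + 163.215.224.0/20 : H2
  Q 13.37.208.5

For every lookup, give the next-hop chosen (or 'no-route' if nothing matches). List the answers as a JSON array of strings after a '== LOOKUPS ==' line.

Trace:
  add 13.0.0.0/9 -> H1 at depth 9
  del 13.0.0.0/9 (clear depth 9)
  add 163.215.225.0/24 -> H1 at depth 24
  del 163.215.225.0/24 (clear depth 24)
  add 0.0.0.0/0 -> H0 at depth 0
  Q 112.231.36.61: descend 0 ; hops seen [H0] ; pick H0
  Q 133.58.70.226: descend 10 ; hops seen [H0] ; pick H0
  Q 182.26.22.159: descend 101 ; hops seen [H0] ; pick H0
  add 70.0.0.0/8 -> H2 at depth 8
  add 0.0.0.0/0 -> H2 at depth 0
  add 13.37.0.0/16 -> H0 at depth 16
  Q 13.37.0.5: descend 0000110100100101 ; hops seen [H2,H0] ; pick H0
  add 13.0.0.0/8 -> H0 at depth 8
  add 163.215.0.0/16 -> H2 at depth 16
  add 128.0.0.0/2 -> H2 at depth 2
  Q 13.0.15.119: descend 0000110100 ; hops seen [H2,H0] ; pick H0
  Q 113.187.79.134: descend 01 ; hops seen [H2] ; pick H2
  add 70.151.0.0/16 -> H1 at depth 16
  add 70.0.0.0/8 -> H1 at depth 8
  Q 5.232.82.45: descend 0000 ; hops seen [H2] ; pick H2
  Q 70.0.44.101: descend 01000110 ; hops seen [H2,H1] ; pick H1
  add 13.37.216.176/28 -> H0 at depth 28
  Q 13.37.0.7: descend 0000110100100101 ; hops seen [H2,H0,H0] ; pick H0
  add 13.37.208.0/20 -> H0 at depth 20
  Q 13.37.58.226: descend 0000110100100101 ; hops seen [H2,H0,H0] ; pick H0
  add 163.215.0.0/16 -> H0 at depth 16
  add 163.215.224.0/20 -> H2 at depth 20
  Q 13.37.208.5: descend 00001101001001011101 ; hops seen [H2,H0,H0,H0] ; pick H0

== LOOKUPS ==
["H0","H0","H0","H0","H0","H2","H2","H1","H0","H0","H0"]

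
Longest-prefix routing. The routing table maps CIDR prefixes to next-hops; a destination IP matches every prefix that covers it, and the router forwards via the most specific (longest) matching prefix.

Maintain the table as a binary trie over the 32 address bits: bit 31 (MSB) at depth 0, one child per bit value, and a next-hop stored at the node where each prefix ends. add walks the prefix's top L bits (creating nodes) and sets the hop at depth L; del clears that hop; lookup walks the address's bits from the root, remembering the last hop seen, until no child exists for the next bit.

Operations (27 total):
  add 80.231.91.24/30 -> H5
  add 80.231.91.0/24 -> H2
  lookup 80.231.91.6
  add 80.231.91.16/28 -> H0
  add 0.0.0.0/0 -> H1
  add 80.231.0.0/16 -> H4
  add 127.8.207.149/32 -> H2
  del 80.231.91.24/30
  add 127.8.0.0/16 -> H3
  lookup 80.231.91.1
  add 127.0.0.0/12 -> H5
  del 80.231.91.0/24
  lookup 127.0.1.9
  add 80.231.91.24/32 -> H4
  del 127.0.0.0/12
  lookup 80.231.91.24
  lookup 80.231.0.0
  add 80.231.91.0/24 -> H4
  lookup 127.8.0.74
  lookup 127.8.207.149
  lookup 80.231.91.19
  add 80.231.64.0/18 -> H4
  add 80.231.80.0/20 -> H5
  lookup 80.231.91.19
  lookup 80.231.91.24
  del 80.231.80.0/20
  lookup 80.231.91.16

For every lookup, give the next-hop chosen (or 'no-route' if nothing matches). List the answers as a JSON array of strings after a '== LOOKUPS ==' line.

Trace:
  + 80.231.91.24/30 (H5) depth=30
  + 80.231.91.0/24 (H2) depth=24
  lookup 80.231.91.6: bits 010100001110011101011011000 walk d0:-→d1:-→d2:-→d3:-→d4:-→d5:-→d6:-→d7:-→d8:-→d9:-→d10:-→d11:-→d12:-→d13:-→d14:-→d15:-→d16:-→d17:-→d18:-→d19:-→d20:-→d21:-→d22:-→d23:-→d24:H2→d25:-→d26:-→d27:- -> H2
  + 80.231.91.16/28 (H0) depth=28
  + 0.0.0.0/0 (H1) depth=0
  + 80.231.0.0/16 (H4) depth=16
  + 127.8.207.149/32 (H2) depth=32
  del 80.231.91.24/30 (clear depth 30)
  + 127.8.0.0/16 (H3) depth=16
  lookup 80.231.91.1: bits 010100001110011101011011000 walk d0:H1→d1:-→d2:-→d3:-→d4:-→d5:-→d6:-→d7:-→d8:-→d9:-→d10:-→d11:-→d12:-→d13:-→d14:-→d15:-→d16:H4→d17:-→d18:-→d19:-→d20:-→d21:-→d22:-→d23:-→d24:H2→d25:-→d26:-→d27:- -> H2
  + 127.0.0.0/12 (H5) depth=12
  del 80.231.91.0/24 (clear depth 24)
  lookup 127.0.1.9: bits 011111110000 walk d0:H1→d1:-→d2:-→d3:-→d4:-→d5:-→d6:-→d7:-→d8:-→d9:-→d10:-→d11:-→d12:H5 -> H5
  + 80.231.91.24/32 (H4) depth=32
  del 127.0.0.0/12 (clear depth 12)
  lookup 80.231.91.24: bits 01010000111001110101101100011000 walk d0:H1→d1:-→d2:-→d3:-→d4:-→d5:-→d6:-→d7:-→d8:-→d9:-→d10:-→d11:-→d12:-→d13:-→d14:-→d15:-→d16:H4→d17:-→d18:-→d19:-→d20:-→d21:-→d22:-→d23:-→d24:-→d25:-→d26:-→d27:-→d28:H0→d29:-→d30:-→d31:-→d32:H4 -> H4
  lookup 80.231.0.0: bits 01010000111001110 walk d0:H1→d1:-→d2:-→d3:-→d4:-→d5:-→d6:-→d7:-→d8:-→d9:-→d10:-→d11:-→d12:-→d13:-→d14:-→d15:-→d16:H4→d17:- -> H4
  + 80.231.91.0/24 (H4) depth=24
  lookup 127.8.0.74: bits 0111111100001000 walk d0:H1→d1:-→d2:-→d3:-→d4:-→d5:-→d6:-→d7:-→d8:-→d9:-→d10:-→d11:-→d12:-→d13:-→d14:-→d15:-→d16:H3 -> H3
  lookup 127.8.207.149: bits 01111111000010001100111110010101 walk d0:H1→d1:-→d2:-→d3:-→d4:-→d5:-→d6:-→d7:-→d8:-→d9:-→d10:-→d11:-→d12:-→d13:-→d14:-→d15:-→d16:H3→d17:-→d18:-→d19:-→d20:-→d21:-→d22:-→d23:-→d24:-→d25:-→d26:-→d27:-→d28:-→d29:-→d30:-→d31:-→d32:H2 -> H2
  lookup 80.231.91.19: bits 0101000011100111010110110001 walk d0:H1→d1:-→d2:-→d3:-→d4:-→d5:-→d6:-→d7:-→d8:-→d9:-→d10:-→d11:-→d12:-→d13:-→d14:-→d15:-→d16:H4→d17:-→d18:-→d19:-→d20:-→d21:-→d22:-→d23:-→d24:H4→d25:-→d26:-→d27:-→d28:H0 -> H0
  + 80.231.64.0/18 (H4) depth=18
  + 80.231.80.0/20 (H5) depth=20
  lookup 80.231.91.19: bits 0101000011100111010110110001 walk d0:H1→d1:-→d2:-→d3:-→d4:-→d5:-→d6:-→d7:-→d8:-→d9:-→d10:-→d11:-→d12:-→d13:-→d14:-→d15:-→d16:H4→d17:-→d18:H4→d19:-→d20:H5→d21:-→d22:-→d23:-→d24:H4→d25:-→d26:-→d27:-→d28:H0 -> H0
  lookup 80.231.91.24: bits 01010000111001110101101100011000 walk d0:H1→d1:-→d2:-→d3:-→d4:-→d5:-→d6:-→d7:-→d8:-→d9:-→d10:-→d11:-→d12:-→d13:-→d14:-→d15:-→d16:H4→d17:-→d18:H4→d19:-→d20:H5→d21:-→d22:-→d23:-→d24:H4→d25:-→d26:-→d27:-→d28:H0→d29:-→d30:-→d31:-→d32:H4 -> H4
  del 80.231.80.0/20 (clear depth 20)
  lookup 80.231.91.16: bits 0101000011100111010110110001 walk d0:H1→d1:-→d2:-→d3:-→d4:-→d5:-→d6:-→d7:-→d8:-→d9:-→d10:-→d11:-→d12:-→d13:-→d14:-→d15:-→d16:H4→d17:-→d18:H4→d19:-→d20:-→d21:-→d22:-→d23:-→d24:H4→d25:-→d26:-→d27:-→d28:H0 -> H0

== LOOKUPS ==
["H2","H2","H5","H4","H4","H3","H2","H0","H0","H4","H0"]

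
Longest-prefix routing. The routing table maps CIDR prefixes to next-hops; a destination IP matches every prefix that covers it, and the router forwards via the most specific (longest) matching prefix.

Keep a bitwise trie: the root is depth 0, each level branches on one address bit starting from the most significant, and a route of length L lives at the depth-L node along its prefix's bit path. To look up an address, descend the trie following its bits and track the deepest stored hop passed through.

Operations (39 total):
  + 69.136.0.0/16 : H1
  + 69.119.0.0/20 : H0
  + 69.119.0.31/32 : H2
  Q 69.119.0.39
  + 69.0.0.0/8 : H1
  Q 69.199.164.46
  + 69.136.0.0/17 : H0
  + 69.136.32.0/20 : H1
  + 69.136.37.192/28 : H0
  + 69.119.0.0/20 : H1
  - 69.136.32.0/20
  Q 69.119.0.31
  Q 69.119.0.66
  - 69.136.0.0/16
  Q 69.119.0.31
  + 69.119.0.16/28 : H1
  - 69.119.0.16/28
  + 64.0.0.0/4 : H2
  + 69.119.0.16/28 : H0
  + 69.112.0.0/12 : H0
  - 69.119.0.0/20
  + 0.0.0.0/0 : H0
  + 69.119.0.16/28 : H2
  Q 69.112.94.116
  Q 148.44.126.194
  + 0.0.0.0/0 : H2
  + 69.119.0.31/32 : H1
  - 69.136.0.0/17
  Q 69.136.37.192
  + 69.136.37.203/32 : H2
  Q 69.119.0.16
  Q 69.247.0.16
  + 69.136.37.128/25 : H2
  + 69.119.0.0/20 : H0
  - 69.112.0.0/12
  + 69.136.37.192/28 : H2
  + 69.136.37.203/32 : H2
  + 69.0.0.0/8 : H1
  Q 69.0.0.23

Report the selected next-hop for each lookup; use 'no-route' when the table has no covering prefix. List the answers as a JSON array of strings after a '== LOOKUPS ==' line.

Apply in order:
  + 69.136.0.0/16 (H1) depth=16
  + 69.119.0.0/20 (H0) depth=20
  + 69.119.0.31/32 (H2) depth=32
  ? 69.119.0.39  path d0:-→d1:-→d2:-→d3:-→d4:-→d5:-→d6:-→d7:-→d8:-→d9:-→d10:-→d11:-→d12:-→d13:-→d14:-→d15:-→d16:-→d17:-→d18:-→d19:-→d20:H0→d21:-→d22:-→d23:-→d24:-→d25:-→d26:-  best=H0
  + 69.0.0.0/8 (H1) depth=8
  ? 69.199.164.46  path d0:-→d1:-→d2:-→d3:-→d4:-→d5:-→d6:-→d7:-→d8:H1→d9:-  best=H1
  + 69.136.0.0/17 (H0) depth=17
  + 69.136.32.0/20 (H1) depth=20
  + 69.136.37.192/28 (H0) depth=28
  + 69.119.0.0/20 (H1) depth=20
  - 69.136.32.0/20 clear@20
  ? 69.119.0.31  path d0:-→d1:-→d2:-→d3:-→d4:-→d5:-→d6:-→d7:-→d8:H1→d9:-→d10:-→d11:-→d12:-→d13:-→d14:-→d15:-→d16:-→d17:-→d18:-→d19:-→d20:H1→d21:-→d22:-→d23:-→d24:-→d25:-→d26:-→d27:-→d28:-→d29:-→d30:-→d31:-→d32:H2  best=H2
  ? 69.119.0.66  path d0:-→d1:-→d2:-→d3:-→d4:-→d5:-→d6:-→d7:-→d8:H1→d9:-→d10:-→d11:-→d12:-→d13:-→d14:-→d15:-→d16:-→d17:-→d18:-→d19:-→d20:H1→d21:-→d22:-→d23:-→d24:-→d25:-  best=H1
  - 69.136.0.0/16 clear@16
  ? 69.119.0.31  path d0:-→d1:-→d2:-→d3:-→d4:-→d5:-→d6:-→d7:-→d8:H1→d9:-→d10:-→d11:-→d12:-→d13:-→d14:-→d15:-→d16:-→d17:-→d18:-→d19:-→d20:H1→d21:-→d22:-→d23:-→d24:-→d25:-→d26:-→d27:-→d28:-→d29:-→d30:-→d31:-→d32:H2  best=H2
  + 69.119.0.16/28 (H1) depth=28
  - 69.119.0.16/28 clear@28
  + 64.0.0.0/4 (H2) depth=4
  + 69.119.0.16/28 (H0) depth=28
  + 69.112.0.0/12 (H0) depth=12
  - 69.119.0.0/20 clear@20
  + 0.0.0.0/0 (H0) depth=0
  + 69.119.0.16/28 (H2) depth=28
  ? 69.112.94.116  path d0:H0→d1:-→d2:-→d3:-→d4:H2→d5:-→d6:-→d7:-→d8:H1→d9:-→d10:-→d11:-→d12:H0→d13:-  best=H0
  ? 148.44.126.194  path d0:H0  best=H0
  + 0.0.0.0/0 (H2) depth=0
  + 69.119.0.31/32 (H1) depth=32
  - 69.136.0.0/17 clear@17
  ? 69.136.37.192  path d0:H2→d1:-→d2:-→d3:-→d4:H2→d5:-→d6:-→d7:-→d8:H1→d9:-→d10:-→d11:-→d12:-→d13:-→d14:-→d15:-→d16:-→d17:-→d18:-→d19:-→d20:-→d21:-→d22:-→d23:-→d24:-→d25:-→d26:-→d27:-→d28:H0  best=H0
  + 69.136.37.203/32 (H2) depth=32
  ? 69.119.0.16  path d0:H2→d1:-→d2:-→d3:-→d4:H2→d5:-→d6:-→d7:-→d8:H1→d9:-→d10:-→d11:-→d12:H0→d13:-→d14:-→d15:-→d16:-→d17:-→d18:-→d19:-→d20:-→d21:-→d22:-→d23:-→d24:-→d25:-→d26:-→d27:-→d28:H2  best=H2
  ? 69.247.0.16  path d0:H2→d1:-→d2:-→d3:-→d4:H2→d5:-→d6:-→d7:-→d8:H1→d9:-  best=H1
  + 69.136.37.128/25 (H2) depth=25
  + 69.119.0.0/20 (H0) depth=20
  - 69.112.0.0/12 clear@12
  + 69.136.37.192/28 (H2) depth=28
  + 69.136.37.203/32 (H2) depth=32
  + 69.0.0.0/8 (H1) depth=8
  ? 69.0.0.23  path d0:H2→d1:-→d2:-→d3:-→d4:H2→d5:-→d6:-→d7:-→d8:H1→d9:-  best=H1

== LOOKUPS ==
["H0","H1","H2","H1","H2","H0","H0","H0","H2","H1","H1"]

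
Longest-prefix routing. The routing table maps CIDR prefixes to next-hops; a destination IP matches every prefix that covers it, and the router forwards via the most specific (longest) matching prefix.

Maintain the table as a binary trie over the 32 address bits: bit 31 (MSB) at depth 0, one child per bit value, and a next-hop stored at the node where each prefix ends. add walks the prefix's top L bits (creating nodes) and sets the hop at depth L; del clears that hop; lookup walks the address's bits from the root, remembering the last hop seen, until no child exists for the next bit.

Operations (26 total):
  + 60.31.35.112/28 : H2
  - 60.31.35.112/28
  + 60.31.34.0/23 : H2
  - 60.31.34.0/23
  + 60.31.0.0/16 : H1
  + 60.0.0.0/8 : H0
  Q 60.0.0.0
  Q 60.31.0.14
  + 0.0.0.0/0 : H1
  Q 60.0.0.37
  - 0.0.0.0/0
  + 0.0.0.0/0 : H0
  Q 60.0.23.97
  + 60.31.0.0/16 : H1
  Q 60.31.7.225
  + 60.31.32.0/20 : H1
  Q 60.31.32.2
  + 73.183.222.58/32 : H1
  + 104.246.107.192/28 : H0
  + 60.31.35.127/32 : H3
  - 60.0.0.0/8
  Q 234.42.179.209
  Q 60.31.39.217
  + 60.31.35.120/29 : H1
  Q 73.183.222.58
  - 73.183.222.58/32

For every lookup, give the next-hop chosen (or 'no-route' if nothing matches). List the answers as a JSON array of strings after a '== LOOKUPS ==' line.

Trace:
  + 60.31.35.112/28 (H2) depth=28
  del 60.31.35.112/28 (clear depth 28)
  + 60.31.34.0/23 (H2) depth=23
  del 60.31.34.0/23 (clear depth 23)
  + 60.31.0.0/16 (H1) depth=16
  + 60.0.0.0/8 (H0) depth=8
  ? 60.0.0.0  path d0:-→d1:-→d2:-→d3:-→d4:-→d5:-→d6:-→d7:-→d8:H0→d9:-→d10:-→d11:-  best=H0
  ? 60.31.0.14  path d0:-→d1:-→d2:-→d3:-→d4:-→d5:-→d6:-→d7:-→d8:H0→d9:-→d10:-→d11:-→d12:-→d13:-→d14:-→d15:-→d16:H1→d17:-→d18:-  best=H1
  + 0.0.0.0/0 (H1) depth=0
  ? 60.0.0.37  path d0:H1→d1:-→d2:-→d3:-→d4:-→d5:-→d6:-→d7:-→d8:H0→d9:-→d10:-→d11:-  best=H0
  del 0.0.0.0/0 (clear depth 0)
  + 0.0.0.0/0 (H0) depth=0
  ? 60.0.23.97  path d0:H0→d1:-→d2:-→d3:-→d4:-→d5:-→d6:-→d7:-→d8:H0→d9:-→d10:-→d11:-  best=H0
  + 60.31.0.0/16 (H1) depth=16
  ? 60.31.7.225  path d0:H0→d1:-→d2:-→d3:-→d4:-→d5:-→d6:-→d7:-→d8:H0→d9:-→d10:-→d11:-→d12:-→d13:-→d14:-→d15:-→d16:H1→d17:-→d18:-  best=H1
  + 60.31.32.0/20 (H1) depth=20
  ? 60.31.32.2  path d0:H0→d1:-→d2:-→d3:-→d4:-→d5:-→d6:-→d7:-→d8:H0→d9:-→d10:-→d11:-→d12:-→d13:-→d14:-→d15:-→d16:H1→d17:-→d18:-→d19:-→d20:H1→d21:-→d22:-  best=H1
  + 73.183.222.58/32 (H1) depth=32
  + 104.246.107.192/28 (H0) depth=28
  + 60.31.35.127/32 (H3) depth=32
  del 60.0.0.0/8 (clear depth 8)
  ? 234.42.179.209  path d0:H0  best=H0
  ? 60.31.39.217  path d0:H0→d1:-→d2:-→d3:-→d4:-→d5:-→d6:-→d7:-→d8:-→d9:-→d10:-→d11:-→d12:-→d13:-→d14:-→d15:-→d16:H1→d17:-→d18:-→d19:-→d20:H1→d21:-  best=H1
  + 60.31.35.120/29 (H1) depth=29
  ? 73.183.222.58  path d0:H0→d1:-→d2:-→d3:-→d4:-→d5:-→d6:-→d7:-→d8:-→d9:-→d10:-→d11:-→d12:-→d13:-→d14:-→d15:-→d16:-→d17:-→d18:-→d19:-→d20:-→d21:-→d22:-→d23:-→d24:-→d25:-→d26:-→d27:-→d28:-→d29:-→d30:-→d31:-→d32:H1  best=H1
  del 73.183.222.58/32 (clear depth 32)

== LOOKUPS ==
["H0","H1","H0","H0","H1","H1","H0","H1","H1"]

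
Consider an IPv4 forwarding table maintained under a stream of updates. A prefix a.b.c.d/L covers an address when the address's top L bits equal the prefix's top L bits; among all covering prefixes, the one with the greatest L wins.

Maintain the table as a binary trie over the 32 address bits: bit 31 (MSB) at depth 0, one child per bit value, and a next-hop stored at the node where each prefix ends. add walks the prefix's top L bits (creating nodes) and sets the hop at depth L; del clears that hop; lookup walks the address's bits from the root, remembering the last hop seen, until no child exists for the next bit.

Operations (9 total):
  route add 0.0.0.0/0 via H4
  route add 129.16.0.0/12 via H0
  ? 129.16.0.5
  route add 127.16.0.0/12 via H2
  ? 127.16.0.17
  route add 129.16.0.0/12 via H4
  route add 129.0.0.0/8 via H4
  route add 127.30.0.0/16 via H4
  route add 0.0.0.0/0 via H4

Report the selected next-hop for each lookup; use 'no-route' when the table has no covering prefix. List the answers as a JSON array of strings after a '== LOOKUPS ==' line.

Process each operation:
  + 0.0.0.0/0 (H4) depth=0
  + 129.16.0.0/12 (H0) depth=12
  Q 129.16.0.5: descend 100000010001 ; hops seen [H4,H0] ; pick H0
  + 127.16.0.0/12 (H2) depth=12
  Q 127.16.0.17: descend 011111110001 ; hops seen [H4,H2] ; pick H2
  + 129.16.0.0/12 (H4) depth=12
  + 129.0.0.0/8 (H4) depth=8
  + 127.30.0.0/16 (H4) depth=16
  + 0.0.0.0/0 (H4) depth=0

== LOOKUPS ==
["H0","H2"]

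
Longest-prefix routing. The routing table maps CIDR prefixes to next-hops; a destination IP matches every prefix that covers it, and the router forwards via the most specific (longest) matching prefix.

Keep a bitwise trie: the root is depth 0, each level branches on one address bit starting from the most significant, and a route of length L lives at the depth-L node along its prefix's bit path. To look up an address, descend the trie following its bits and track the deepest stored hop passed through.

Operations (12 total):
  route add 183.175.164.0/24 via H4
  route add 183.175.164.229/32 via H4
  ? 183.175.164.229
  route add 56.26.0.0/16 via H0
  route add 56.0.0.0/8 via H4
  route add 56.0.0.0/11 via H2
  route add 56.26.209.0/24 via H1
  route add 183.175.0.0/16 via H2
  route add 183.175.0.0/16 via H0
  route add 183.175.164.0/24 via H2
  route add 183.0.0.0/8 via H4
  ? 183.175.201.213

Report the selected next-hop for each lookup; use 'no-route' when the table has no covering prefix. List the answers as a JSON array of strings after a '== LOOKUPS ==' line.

Apply in order:
  + 183.175.164.0/24 (H4) depth=24
  + 183.175.164.229/32 (H4) depth=32
  ? 183.175.164.229  path d0:-→d1:-→d2:-→d3:-→d4:-→d5:-→d6:-→d7:-→d8:-→d9:-→d10:-→d11:-→d12:-→d13:-→d14:-→d15:-→d16:-→d17:-→d18:-→d19:-→d20:-→d21:-→d22:-→d23:-→d24:H4→d25:-→d26:-→d27:-→d28:-→d29:-→d30:-→d31:-→d32:H4  best=H4
  + 56.26.0.0/16 (H0) depth=16
  + 56.0.0.0/8 (H4) depth=8
  + 56.0.0.0/11 (H2) depth=11
  + 56.26.209.0/24 (H1) depth=24
  + 183.175.0.0/16 (H2) depth=16
  + 183.175.0.0/16 (H0) depth=16
  + 183.175.164.0/24 (H2) depth=24
  + 183.0.0.0/8 (H4) depth=8
  ? 183.175.201.213  path d0:-→d1:-→d2:-→d3:-→d4:-→d5:-→d6:-→d7:-→d8:H4→d9:-→d10:-→d11:-→d12:-→d13:-→d14:-→d15:-→d16:H0→d17:-  best=H0

== LOOKUPS ==
["H4","H0"]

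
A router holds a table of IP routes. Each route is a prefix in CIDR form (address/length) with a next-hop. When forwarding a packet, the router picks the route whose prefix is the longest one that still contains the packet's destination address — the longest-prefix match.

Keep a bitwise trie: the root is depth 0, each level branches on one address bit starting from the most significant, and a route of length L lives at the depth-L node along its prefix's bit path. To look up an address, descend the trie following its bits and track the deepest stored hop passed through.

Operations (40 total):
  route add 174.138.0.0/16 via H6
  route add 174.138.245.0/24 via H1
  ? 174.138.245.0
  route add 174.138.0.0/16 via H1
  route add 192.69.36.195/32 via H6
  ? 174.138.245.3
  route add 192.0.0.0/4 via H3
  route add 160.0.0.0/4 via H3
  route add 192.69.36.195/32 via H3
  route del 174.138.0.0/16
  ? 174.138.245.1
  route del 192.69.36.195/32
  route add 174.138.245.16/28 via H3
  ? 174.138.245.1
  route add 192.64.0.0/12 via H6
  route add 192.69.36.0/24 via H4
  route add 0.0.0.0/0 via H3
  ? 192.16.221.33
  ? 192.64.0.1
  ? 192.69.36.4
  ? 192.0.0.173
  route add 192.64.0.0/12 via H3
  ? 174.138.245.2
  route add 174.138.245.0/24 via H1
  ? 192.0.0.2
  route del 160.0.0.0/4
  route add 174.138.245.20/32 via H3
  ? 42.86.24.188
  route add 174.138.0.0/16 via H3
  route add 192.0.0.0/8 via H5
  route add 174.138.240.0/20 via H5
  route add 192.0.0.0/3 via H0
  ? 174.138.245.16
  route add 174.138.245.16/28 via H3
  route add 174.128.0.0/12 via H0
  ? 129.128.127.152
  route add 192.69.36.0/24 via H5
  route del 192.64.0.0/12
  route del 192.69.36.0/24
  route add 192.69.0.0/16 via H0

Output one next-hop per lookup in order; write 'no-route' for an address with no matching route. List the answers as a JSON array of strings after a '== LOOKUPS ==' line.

Apply in order:
  + 174.138.0.0/16 (H6) depth=16
  + 174.138.245.0/24 (H1) depth=24
  Q 174.138.245.0: descend 101011101000101011110101 ; hops seen [H6,H1] ; pick H1
  + 174.138.0.0/16 (H1) depth=16
  + 192.69.36.195/32 (H6) depth=32
  Q 174.138.245.3: descend 101011101000101011110101 ; hops seen [H1,H1] ; pick H1
  + 192.0.0.0/4 (H3) depth=4
  + 160.0.0.0/4 (H3) depth=4
  + 192.69.36.195/32 (H3) depth=32
  del 174.138.0.0/16 (clear depth 16)
  Q 174.138.245.1: descend 101011101000101011110101 ; hops seen [H3,H1] ; pick H1
  del 192.69.36.195/32 (clear depth 32)
  + 174.138.245.16/28 (H3) depth=28
  Q 174.138.245.1: descend 101011101000101011110101000 ; hops seen [H3,H1] ; pick H1
  + 192.64.0.0/12 (H6) depth=12
  + 192.69.36.0/24 (H4) depth=24
  + 0.0.0.0/0 (H3) depth=0
  Q 192.16.221.33: descend 110000000 ; hops seen [H3,H3] ; pick H3
  Q 192.64.0.1: descend 1100000001000 ; hops seen [H3,H3,H6] ; pick H6
  Q 192.69.36.4: descend 110000000100010100100100 ; hops seen [H3,H3,H6,H4] ; pick H4
  Q 192.0.0.173: descend 110000000 ; hops seen [H3,H3] ; pick H3
  + 192.64.0.0/12 (H3) depth=12
  Q 174.138.245.2: descend 101011101000101011110101000 ; hops seen [H3,H3,H1] ; pick H1
  + 174.138.245.0/24 (H1) depth=24
  Q 192.0.0.2: descend 110000000 ; hops seen [H3,H3] ; pick H3
  del 160.0.0.0/4 (clear depth 4)
  + 174.138.245.20/32 (H3) depth=32
  Q 42.86.24.188: descend ε ; hops seen [H3] ; pick H3
  + 174.138.0.0/16 (H3) depth=16
  + 192.0.0.0/8 (H5) depth=8
  + 174.138.240.0/20 (H5) depth=20
  + 192.0.0.0/3 (H0) depth=3
  Q 174.138.245.16: descend 10101110100010101111010100010 ; hops seen [H3,H3,H5,H1,H3] ; pick H3
  + 174.138.245.16/28 (H3) depth=28
  + 174.128.0.0/12 (H0) depth=12
  Q 129.128.127.152: descend 10 ; hops seen [H3] ; pick H3
  + 192.69.36.0/24 (H5) depth=24
  del 192.64.0.0/12 (clear depth 12)
  del 192.69.36.0/24 (clear depth 24)
  + 192.69.0.0/16 (H0) depth=16

== LOOKUPS ==
["H1","H1","H1","H1","H3","H6","H4","H3","H1","H3","H3","H3","H3"]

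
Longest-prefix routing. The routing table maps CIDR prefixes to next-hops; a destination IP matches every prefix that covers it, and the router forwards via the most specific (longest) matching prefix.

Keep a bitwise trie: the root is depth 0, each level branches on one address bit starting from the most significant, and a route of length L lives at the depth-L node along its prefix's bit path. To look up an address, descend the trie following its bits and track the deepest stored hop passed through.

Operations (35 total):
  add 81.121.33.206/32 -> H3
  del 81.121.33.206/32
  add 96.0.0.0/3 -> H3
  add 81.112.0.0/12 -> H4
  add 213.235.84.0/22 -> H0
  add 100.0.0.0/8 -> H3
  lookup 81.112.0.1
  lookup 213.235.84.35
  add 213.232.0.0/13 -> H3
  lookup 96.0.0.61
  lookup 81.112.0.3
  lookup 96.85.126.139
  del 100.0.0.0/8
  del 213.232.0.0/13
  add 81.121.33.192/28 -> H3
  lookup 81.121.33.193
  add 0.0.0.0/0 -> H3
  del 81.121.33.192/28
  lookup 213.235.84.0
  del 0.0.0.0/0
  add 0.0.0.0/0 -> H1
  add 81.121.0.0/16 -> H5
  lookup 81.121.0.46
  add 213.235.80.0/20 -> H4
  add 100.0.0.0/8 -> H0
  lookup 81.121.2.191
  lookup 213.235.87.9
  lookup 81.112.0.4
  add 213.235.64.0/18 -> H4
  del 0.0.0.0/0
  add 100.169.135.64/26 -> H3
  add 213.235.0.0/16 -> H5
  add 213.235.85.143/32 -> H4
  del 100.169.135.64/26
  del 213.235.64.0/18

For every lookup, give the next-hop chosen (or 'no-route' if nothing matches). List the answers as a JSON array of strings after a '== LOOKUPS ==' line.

Trace:
  + 81.121.33.206/32 (H3) depth=32
  - 81.121.33.206/32 clear@32
  + 96.0.0.0/3 (H3) depth=3
  + 81.112.0.0/12 (H4) depth=12
  + 213.235.84.0/22 (H0) depth=22
  + 100.0.0.0/8 (H3) depth=8
  lookup 81.112.0.1: bits 010100010111 walk d0:-→d1:-→d2:-→d3:-→d4:-→d5:-→d6:-→d7:-→d8:-→d9:-→d10:-→d11:-→d12:H4 -> H4
  lookup 213.235.84.35: bits 1101010111101011010101 walk d0:-→d1:-→d2:-→d3:-→d4:-→d5:-→d6:-→d7:-→d8:-→d9:-→d10:-→d11:-→d12:-→d13:-→d14:-→d15:-→d16:-→d17:-→d18:-→d19:-→d20:-→d21:-→d22:H0 -> H0
  + 213.232.0.0/13 (H3) depth=13
  lookup 96.0.0.61: bits 01100 walk d0:-→d1:-→d2:-→d3:H3→d4:-→d5:- -> H3
  lookup 81.112.0.3: bits 010100010111 walk d0:-→d1:-→d2:-→d3:-→d4:-→d5:-→d6:-→d7:-→d8:-→d9:-→d10:-→d11:-→d12:H4 -> H4
  lookup 96.85.126.139: bits 01100 walk d0:-→d1:-→d2:-→d3:H3→d4:-→d5:- -> H3
  - 100.0.0.0/8 clear@8
  - 213.232.0.0/13 clear@13
  + 81.121.33.192/28 (H3) depth=28
  lookup 81.121.33.193: bits 0101000101111001001000011100 walk d0:-→d1:-→d2:-→d3:-→d4:-→d5:-→d6:-→d7:-→d8:-→d9:-→d10:-→d11:-→d12:H4→d13:-→d14:-→d15:-→d16:-→d17:-→d18:-→d19:-→d20:-→d21:-→d22:-→d23:-→d24:-→d25:-→d26:-→d27:-→d28:H3 -> H3
  + 0.0.0.0/0 (H3) depth=0
  - 81.121.33.192/28 clear@28
  lookup 213.235.84.0: bits 1101010111101011010101 walk d0:H3→d1:-→d2:-→d3:-→d4:-→d5:-→d6:-→d7:-→d8:-→d9:-→d10:-→d11:-→d12:-→d13:-→d14:-→d15:-→d16:-→d17:-→d18:-→d19:-→d20:-→d21:-→d22:H0 -> H0
  - 0.0.0.0/0 clear@0
  + 0.0.0.0/0 (H1) depth=0
  + 81.121.0.0/16 (H5) depth=16
  lookup 81.121.0.46: bits 010100010111100100 walk d0:H1→d1:-→d2:-→d3:-→d4:-→d5:-→d6:-→d7:-→d8:-→d9:-→d10:-→d11:-→d12:H4→d13:-→d14:-→d15:-→d16:H5→d17:-→d18:- -> H5
  + 213.235.80.0/20 (H4) depth=20
  + 100.0.0.0/8 (H0) depth=8
  lookup 81.121.2.191: bits 010100010111100100 walk d0:H1→d1:-→d2:-→d3:-→d4:-→d5:-→d6:-→d7:-→d8:-→d9:-→d10:-→d11:-→d12:H4→d13:-→d14:-→d15:-→d16:H5→d17:-→d18:- -> H5
  lookup 213.235.87.9: bits 1101010111101011010101 walk d0:H1→d1:-→d2:-→d3:-→d4:-→d5:-→d6:-→d7:-→d8:-→d9:-→d10:-→d11:-→d12:-→d13:-→d14:-→d15:-→d16:-→d17:-→d18:-→d19:-→d20:H4→d21:-→d22:H0 -> H0
  lookup 81.112.0.4: bits 010100010111 walk d0:H1→d1:-→d2:-→d3:-→d4:-→d5:-→d6:-→d7:-→d8:-→d9:-→d10:-→d11:-→d12:H4 -> H4
  + 213.235.64.0/18 (H4) depth=18
  - 0.0.0.0/0 clear@0
  + 100.169.135.64/26 (H3) depth=26
  + 213.235.0.0/16 (H5) depth=16
  + 213.235.85.143/32 (H4) depth=32
  - 100.169.135.64/26 clear@26
  - 213.235.64.0/18 clear@18

== LOOKUPS ==
["H4","H0","H3","H4","H3","H3","H0","H5","H5","H0","H4"]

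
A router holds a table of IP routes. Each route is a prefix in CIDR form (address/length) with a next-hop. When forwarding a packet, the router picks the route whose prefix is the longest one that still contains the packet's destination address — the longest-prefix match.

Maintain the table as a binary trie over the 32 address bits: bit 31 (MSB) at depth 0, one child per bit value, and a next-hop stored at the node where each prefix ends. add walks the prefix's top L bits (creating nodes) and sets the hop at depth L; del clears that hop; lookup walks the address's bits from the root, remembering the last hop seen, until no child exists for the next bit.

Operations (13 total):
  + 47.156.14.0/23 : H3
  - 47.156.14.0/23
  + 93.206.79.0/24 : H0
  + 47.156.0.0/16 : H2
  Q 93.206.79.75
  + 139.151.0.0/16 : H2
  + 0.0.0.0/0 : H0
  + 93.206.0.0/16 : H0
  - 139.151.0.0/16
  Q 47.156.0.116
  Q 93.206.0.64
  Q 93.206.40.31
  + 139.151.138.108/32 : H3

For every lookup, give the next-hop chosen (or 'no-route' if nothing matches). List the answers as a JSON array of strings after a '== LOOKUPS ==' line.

Process each operation:
  + 47.156.14.0/23 (H3) depth=23
  del 47.156.14.0/23 (clear depth 23)
  + 93.206.79.0/24 (H0) depth=24
  + 47.156.0.0/16 (H2) depth=16
  ? 93.206.79.75  path d0:-→d1:-→d2:-→d3:-→d4:-→d5:-→d6:-→d7:-→d8:-→d9:-→d10:-→d11:-→d12:-→d13:-→d14:-→d15:-→d16:-→d17:-→d18:-→d19:-→d20:-→d21:-→d22:-→d23:-→d24:H0  best=H0
  + 139.151.0.0/16 (H2) depth=16
  + 0.0.0.0/0 (H0) depth=0
  + 93.206.0.0/16 (H0) depth=16
  del 139.151.0.0/16 (clear depth 16)
  ? 47.156.0.116  path d0:H0→d1:-→d2:-→d3:-→d4:-→d5:-→d6:-→d7:-→d8:-→d9:-→d10:-→d11:-→d12:-→d13:-→d14:-→d15:-→d16:H2→d17:-→d18:-→d19:-→d20:-  best=H2
  ? 93.206.0.64  path d0:H0→d1:-→d2:-→d3:-→d4:-→d5:-→d6:-→d7:-→d8:-→d9:-→d10:-→d11:-→d12:-→d13:-→d14:-→d15:-→d16:H0→d17:-  best=H0
  ? 93.206.40.31  path d0:H0→d1:-→d2:-→d3:-→d4:-→d5:-→d6:-→d7:-→d8:-→d9:-→d10:-→d11:-→d12:-→d13:-→d14:-→d15:-→d16:H0→d17:-  best=H0
  + 139.151.138.108/32 (H3) depth=32

== LOOKUPS ==
["H0","H2","H0","H0"]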